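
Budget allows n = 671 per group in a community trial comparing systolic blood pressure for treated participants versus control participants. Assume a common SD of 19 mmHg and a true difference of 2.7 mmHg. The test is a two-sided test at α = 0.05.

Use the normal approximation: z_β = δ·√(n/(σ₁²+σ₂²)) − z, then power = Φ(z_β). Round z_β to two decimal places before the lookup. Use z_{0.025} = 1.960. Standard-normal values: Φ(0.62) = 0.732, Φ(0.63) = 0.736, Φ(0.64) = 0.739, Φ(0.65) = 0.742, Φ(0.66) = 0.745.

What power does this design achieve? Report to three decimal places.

Power ≈ 0.739

z_β = δ·√(n/(σ₁²+σ₂²)) − z_{α/2}
    = 2.7 · √(671/722) − 1.960
    = 2.7 · 0.96403 − 1.960
    = 2.6029 − 1.960 = 0.6429 → 0.64
Power = Φ(0.64) = 0.739.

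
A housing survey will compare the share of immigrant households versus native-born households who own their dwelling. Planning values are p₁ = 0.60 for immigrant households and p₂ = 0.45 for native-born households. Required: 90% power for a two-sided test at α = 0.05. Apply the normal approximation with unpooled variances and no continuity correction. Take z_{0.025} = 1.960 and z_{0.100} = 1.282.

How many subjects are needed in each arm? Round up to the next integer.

n = (z_{α/2} + z_β)² · [p₁(1−p₁) + p₂(1−p₂)] / (p₁ − p₂)²
  = (1.960 + 1.282)² · (0.60·0.40 + 0.45·0.55) / (0.15)²
  = (3.242)² · (0.2400 + 0.2475) / 0.0225
  = 10.5106 · 0.4875 / 0.0225
  = 227.73
Round up → n = 228 per group.

n = 228 per group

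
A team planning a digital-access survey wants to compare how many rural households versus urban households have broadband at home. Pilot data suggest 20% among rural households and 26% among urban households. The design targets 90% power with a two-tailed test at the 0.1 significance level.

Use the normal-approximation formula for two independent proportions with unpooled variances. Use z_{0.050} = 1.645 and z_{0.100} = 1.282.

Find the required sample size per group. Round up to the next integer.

n = (z_{α/2} + z_β)² · [p₁(1−p₁) + p₂(1−p₂)] / (p₁ − p₂)²
  = (1.645 + 1.282)² · (0.20·0.80 + 0.26·0.74) / (-0.06)²
  = (2.927)² · (0.1600 + 0.1924) / 0.0036
  = 8.5673 · 0.3524 / 0.0036
  = 838.65
Round up → n = 839 per group.

n = 839 per group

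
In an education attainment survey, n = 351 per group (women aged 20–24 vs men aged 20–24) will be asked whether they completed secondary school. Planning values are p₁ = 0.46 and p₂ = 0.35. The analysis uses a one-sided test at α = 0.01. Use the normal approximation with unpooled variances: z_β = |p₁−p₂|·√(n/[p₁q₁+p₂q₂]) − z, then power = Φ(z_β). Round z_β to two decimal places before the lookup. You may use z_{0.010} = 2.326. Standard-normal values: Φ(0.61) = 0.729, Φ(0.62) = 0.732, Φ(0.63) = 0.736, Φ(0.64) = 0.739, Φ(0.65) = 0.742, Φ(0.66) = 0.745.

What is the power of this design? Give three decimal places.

z_β = |p₁−p₂|·√(n/[p₁q₁+p₂q₂]) − z_α
    = 0.11 · √(351/0.4759) − 2.326
    = 0.11 · 27.1579 − 2.326
    = 2.9874 − 2.326 = 0.6614 → 0.66
Power = Φ(0.66) = 0.745.

Power ≈ 0.745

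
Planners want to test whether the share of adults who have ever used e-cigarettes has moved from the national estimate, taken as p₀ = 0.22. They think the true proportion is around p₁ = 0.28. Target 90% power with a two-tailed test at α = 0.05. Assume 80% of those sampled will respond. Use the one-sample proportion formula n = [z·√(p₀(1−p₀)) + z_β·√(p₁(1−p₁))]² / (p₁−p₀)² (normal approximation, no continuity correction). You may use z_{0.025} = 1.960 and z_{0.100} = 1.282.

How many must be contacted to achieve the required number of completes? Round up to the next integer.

n = 669

n = [z_{α/2}·√(p₀q₀) + z_β·√(p₁q₁)]² / (p₁ − p₀)²
  = [1.960·√(0.22·0.78) + 1.282·√(0.28·0.72)]² / (0.06)²
  = [1.960·0.4142 + 1.282·0.4490]² / 0.0036
  = [1.3875]² / 0.0036
  = 534.80
Adjust for 80% response: 534.80 / 0.80 = 668.49.
Round up → n = 669.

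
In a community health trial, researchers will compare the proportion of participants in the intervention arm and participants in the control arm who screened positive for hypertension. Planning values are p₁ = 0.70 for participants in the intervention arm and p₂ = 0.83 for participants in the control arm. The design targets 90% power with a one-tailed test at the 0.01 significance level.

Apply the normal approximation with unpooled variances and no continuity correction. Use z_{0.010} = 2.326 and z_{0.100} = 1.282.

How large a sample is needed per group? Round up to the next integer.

n = 271 per group

n = (z_α + z_β)² · [p₁(1−p₁) + p₂(1−p₂)] / (p₁ − p₂)²
  = (2.326 + 1.282)² · (0.70·0.30 + 0.83·0.17) / (-0.13)²
  = (3.608)² · (0.2100 + 0.1411) / 0.0169
  = 13.0177 · 0.3511 / 0.0169
  = 270.44
Round up → n = 271 per group.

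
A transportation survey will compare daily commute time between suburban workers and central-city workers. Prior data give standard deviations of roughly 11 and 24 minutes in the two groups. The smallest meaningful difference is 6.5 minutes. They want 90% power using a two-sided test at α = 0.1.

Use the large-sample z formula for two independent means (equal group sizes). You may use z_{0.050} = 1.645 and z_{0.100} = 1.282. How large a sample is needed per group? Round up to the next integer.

n = 142 per group

n = (z_{α/2} + z_β)² · (σ₁² + σ₂²) / δ²
  = (1.645 + 1.282)² · (11² + 24² = 697) / 6.5²
  = 8.5673 · 697 / 42.25
  = 141.34
Round up → n = 142 per group.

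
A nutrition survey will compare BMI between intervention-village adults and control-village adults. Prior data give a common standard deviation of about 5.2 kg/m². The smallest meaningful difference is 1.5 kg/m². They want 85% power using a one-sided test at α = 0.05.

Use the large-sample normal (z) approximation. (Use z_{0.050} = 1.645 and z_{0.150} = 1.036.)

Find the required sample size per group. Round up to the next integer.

n = 173 per group

n = (z_α + z_β)² · (σ₁² + σ₂²) / δ²
  = (1.645 + 1.036)² · (2·5.2² = 54.08) / 1.5²
  = 7.1878 · 54.08 / 2.25
  = 172.76
Round up → n = 173 per group.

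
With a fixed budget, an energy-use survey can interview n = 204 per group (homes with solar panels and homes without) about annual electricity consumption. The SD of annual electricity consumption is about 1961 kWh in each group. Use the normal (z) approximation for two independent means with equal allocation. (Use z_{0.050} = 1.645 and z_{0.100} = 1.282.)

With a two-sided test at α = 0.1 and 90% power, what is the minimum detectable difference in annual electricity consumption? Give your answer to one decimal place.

δ = (z_{α/2} + z_β) · √((σ₁²+σ₂²)/n)
  = (1.645 + 1.282) · √(7691042/204)
  = 2.927 · √37701.2
  = 2.927 · 194.1679
  = 568.3295

Minimum detectable difference ≈ 568.3 kWh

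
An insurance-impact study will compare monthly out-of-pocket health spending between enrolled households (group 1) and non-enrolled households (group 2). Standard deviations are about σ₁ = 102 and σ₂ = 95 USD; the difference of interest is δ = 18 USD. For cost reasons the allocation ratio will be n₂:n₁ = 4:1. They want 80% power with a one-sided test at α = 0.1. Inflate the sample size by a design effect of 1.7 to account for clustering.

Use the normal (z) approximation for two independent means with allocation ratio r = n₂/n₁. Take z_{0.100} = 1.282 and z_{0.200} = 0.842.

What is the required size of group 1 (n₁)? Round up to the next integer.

n₁ = (z_α + z_β)² · (σ₁² + σ₂²/r) / δ²
   = (1.282 + 0.842)² · (102² + 95²/4) / 18²
   = 4.5114 · (10404 + 2256.2) / 324
   = 4.5114 · 12660.2 / 324
   = 176.28
Design effect: 1.7 × 176.28 = 299.68.
Round up → n₁ = 300; n₂ = r·n₁ = 4 × 300 = 1200.

n₁ = 300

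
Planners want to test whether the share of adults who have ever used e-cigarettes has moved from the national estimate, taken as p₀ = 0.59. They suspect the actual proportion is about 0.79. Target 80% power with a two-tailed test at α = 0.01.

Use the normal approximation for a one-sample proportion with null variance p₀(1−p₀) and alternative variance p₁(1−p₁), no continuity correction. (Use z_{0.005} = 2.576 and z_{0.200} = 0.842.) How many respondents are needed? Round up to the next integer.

n = [z_{α/2}·√(p₀q₀) + z_β·√(p₁q₁)]² / (p₁ − p₀)²
  = [2.576·√(0.59·0.41) + 0.842·√(0.79·0.21)]² / (0.20)²
  = [2.576·0.4918 + 0.842·0.4073]² / 0.0400
  = [1.6099]² / 0.0400
  = 64.80
Round up → n = 65.

n = 65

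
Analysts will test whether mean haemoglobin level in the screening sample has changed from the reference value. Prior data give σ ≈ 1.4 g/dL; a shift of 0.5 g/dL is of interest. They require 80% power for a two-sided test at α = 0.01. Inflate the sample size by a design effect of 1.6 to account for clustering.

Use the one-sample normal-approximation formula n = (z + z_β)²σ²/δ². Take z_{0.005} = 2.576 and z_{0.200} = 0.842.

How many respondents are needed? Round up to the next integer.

n = (z_{α/2} + z_β)² · σ² / δ²
  = (2.576 + 0.842)² · 1.4² / 0.5²
  = 11.6827 · 1.96 / 0.25
  = 91.59
Design effect: 1.6 × 91.59 = 146.55.
Round up → n = 147.

n = 147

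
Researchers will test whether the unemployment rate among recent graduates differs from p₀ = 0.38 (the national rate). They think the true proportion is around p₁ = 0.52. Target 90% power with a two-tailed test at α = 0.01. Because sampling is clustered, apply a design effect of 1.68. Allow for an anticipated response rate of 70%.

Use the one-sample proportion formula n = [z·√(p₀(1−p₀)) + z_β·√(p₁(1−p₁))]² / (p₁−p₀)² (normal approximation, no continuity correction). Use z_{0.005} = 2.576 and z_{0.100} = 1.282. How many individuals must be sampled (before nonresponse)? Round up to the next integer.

n = 438

n = [z_{α/2}·√(p₀q₀) + z_β·√(p₁q₁)]² / (p₁ − p₀)²
  = [2.576·√(0.38·0.62) + 1.282·√(0.52·0.48)]² / (0.14)²
  = [2.576·0.4854 + 1.282·0.4996]² / 0.0196
  = [1.8908]² / 0.0196
  = 182.41
Design effect: 1.68 × 182.41 = 306.45.
Adjust for 70% response: 306.45 / 0.70 = 437.79.
Round up → n = 438.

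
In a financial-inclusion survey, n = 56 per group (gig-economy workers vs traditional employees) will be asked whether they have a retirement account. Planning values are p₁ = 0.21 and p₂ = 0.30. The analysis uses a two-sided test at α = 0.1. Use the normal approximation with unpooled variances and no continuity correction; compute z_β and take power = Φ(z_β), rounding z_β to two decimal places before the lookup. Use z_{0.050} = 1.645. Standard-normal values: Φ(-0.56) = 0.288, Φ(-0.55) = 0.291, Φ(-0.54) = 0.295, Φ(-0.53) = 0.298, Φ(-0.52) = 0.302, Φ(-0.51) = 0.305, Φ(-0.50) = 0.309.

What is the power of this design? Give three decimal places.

z_β = |p₁−p₂|·√(n/[p₁q₁+p₂q₂]) − z_{α/2}
    = 0.09 · √(56/0.3759) − 1.645
    = 0.09 · 12.2056 − 1.645
    = 1.0985 − 1.645 = -0.5465 → -0.55
Power = Φ(-0.55) = 0.291.

Power ≈ 0.291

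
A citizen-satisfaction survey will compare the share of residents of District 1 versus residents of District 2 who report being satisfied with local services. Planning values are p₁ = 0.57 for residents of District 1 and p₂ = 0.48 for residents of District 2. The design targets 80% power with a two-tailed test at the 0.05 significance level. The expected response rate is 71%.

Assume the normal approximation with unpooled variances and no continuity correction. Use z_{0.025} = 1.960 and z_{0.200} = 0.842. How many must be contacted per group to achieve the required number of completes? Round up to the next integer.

n = (z_{α/2} + z_β)² · [p₁(1−p₁) + p₂(1−p₂)] / (p₁ − p₂)²
  = (1.960 + 0.842)² · (0.57·0.43 + 0.48·0.52) / (0.09)²
  = (2.802)² · (0.2451 + 0.2496) / 0.0081
  = 7.8512 · 0.4947 / 0.0081
  = 479.51
Adjust for 71% response: 479.51 / 0.71 = 675.36.
Round up → n = 676 per group.

n = 676 per group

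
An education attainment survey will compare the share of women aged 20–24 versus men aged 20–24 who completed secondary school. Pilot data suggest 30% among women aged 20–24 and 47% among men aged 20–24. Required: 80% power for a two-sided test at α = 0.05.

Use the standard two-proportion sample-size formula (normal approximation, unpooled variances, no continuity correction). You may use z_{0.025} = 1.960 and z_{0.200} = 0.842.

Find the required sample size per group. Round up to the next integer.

n = 125 per group

n = (z_{α/2} + z_β)² · [p₁(1−p₁) + p₂(1−p₂)] / (p₁ − p₂)²
  = (1.960 + 0.842)² · (0.30·0.70 + 0.47·0.53) / (-0.17)²
  = (2.802)² · (0.2100 + 0.2491) / 0.0289
  = 7.8512 · 0.4591 / 0.0289
  = 124.72
Round up → n = 125 per group.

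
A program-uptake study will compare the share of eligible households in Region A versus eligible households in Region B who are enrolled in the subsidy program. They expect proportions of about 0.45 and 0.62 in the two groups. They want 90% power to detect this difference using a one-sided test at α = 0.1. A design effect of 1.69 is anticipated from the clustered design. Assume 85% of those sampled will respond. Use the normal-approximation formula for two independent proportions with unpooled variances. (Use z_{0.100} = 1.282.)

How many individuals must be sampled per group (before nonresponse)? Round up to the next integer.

n = 219 per group

n = (z_α + z_β)² · [p₁(1−p₁) + p₂(1−p₂)] / (p₁ − p₂)²
  = (1.282 + 1.282)² · (0.45·0.55 + 0.62·0.38) / (-0.17)²
  = (2.564)² · (0.2475 + 0.2356) / 0.0289
  = 6.5741 · 0.4831 / 0.0289
  = 109.89
Design effect: 1.69 × 109.89 = 185.72.
Adjust for 85% response: 185.72 / 0.85 = 218.50.
Round up → n = 219 per group.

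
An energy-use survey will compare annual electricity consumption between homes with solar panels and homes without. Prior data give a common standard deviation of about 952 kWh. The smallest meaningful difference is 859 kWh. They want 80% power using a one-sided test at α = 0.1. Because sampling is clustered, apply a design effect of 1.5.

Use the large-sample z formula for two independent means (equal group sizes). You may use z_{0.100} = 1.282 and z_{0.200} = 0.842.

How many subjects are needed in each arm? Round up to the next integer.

n = 17 per group

n = (z_α + z_β)² · (σ₁² + σ₂²) / δ²
  = (1.282 + 0.842)² · (2·952² = 1812608) / 859²
  = 4.5114 · 1812608 / 737881
  = 11.08
Design effect: 1.5 × 11.08 = 16.62.
Round up → n = 17 per group.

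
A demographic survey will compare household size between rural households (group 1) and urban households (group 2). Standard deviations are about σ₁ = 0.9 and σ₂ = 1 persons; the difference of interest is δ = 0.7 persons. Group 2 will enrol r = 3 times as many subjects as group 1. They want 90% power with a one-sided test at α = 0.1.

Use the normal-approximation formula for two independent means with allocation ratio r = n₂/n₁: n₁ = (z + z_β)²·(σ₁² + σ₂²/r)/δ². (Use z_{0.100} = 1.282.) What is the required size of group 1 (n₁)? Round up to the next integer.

n₁ = 16

n₁ = (z_α + z_β)² · (σ₁² + σ₂²/r) / δ²
   = (1.282 + 1.282)² · (0.9² + 1²/3) / 0.7²
   = 6.5741 · (0.81 + 0.33333) / 0.49
   = 6.5741 · 1.1433 / 0.49
   = 15.34
Round up → n₁ = 16; n₂ = r·n₁ = 3 × 16 = 48.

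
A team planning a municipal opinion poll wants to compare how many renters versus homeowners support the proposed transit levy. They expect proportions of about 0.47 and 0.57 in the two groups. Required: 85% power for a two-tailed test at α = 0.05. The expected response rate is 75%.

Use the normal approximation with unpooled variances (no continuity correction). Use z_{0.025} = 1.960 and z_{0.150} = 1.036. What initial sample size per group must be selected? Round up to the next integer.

n = (z_{α/2} + z_β)² · [p₁(1−p₁) + p₂(1−p₂)] / (p₁ − p₂)²
  = (1.960 + 1.036)² · (0.47·0.53 + 0.57·0.43) / (-0.10)²
  = (2.996)² · (0.2491 + 0.2451) / 0.0100
  = 8.9760 · 0.4942 / 0.0100
  = 443.59
Adjust for 75% response: 443.59 / 0.75 = 591.46.
Round up → n = 592 per group.

n = 592 per group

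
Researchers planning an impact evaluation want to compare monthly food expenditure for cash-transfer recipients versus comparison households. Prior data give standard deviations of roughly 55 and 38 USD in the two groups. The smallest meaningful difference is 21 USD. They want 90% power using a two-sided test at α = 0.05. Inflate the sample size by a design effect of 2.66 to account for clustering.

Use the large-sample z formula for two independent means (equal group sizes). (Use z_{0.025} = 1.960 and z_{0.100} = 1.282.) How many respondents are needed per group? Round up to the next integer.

n = 284 per group

n = (z_{α/2} + z_β)² · (σ₁² + σ₂²) / δ²
  = (1.960 + 1.282)² · (55² + 38² = 4469) / 21²
  = 10.5106 · 4469 / 441
  = 106.51
Design effect: 2.66 × 106.51 = 283.32.
Round up → n = 284 per group.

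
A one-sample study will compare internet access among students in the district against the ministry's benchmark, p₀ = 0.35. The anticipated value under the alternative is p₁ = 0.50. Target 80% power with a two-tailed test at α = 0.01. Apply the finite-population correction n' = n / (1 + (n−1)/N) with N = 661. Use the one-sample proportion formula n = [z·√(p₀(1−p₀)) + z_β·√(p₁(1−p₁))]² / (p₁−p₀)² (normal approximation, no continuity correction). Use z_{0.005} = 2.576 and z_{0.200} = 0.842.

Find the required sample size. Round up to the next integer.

n = 103

n = [z_{α/2}·√(p₀q₀) + z_β·√(p₁q₁)]² / (p₁ − p₀)²
  = [2.576·√(0.35·0.65) + 0.842·√(0.50·0.50)]² / (0.15)²
  = [2.576·0.4770 + 0.842·0.5000]² / 0.0225
  = [1.6497]² / 0.0225
  = 120.95
Finite-population correction (N = 661): 120.95 / (1 + (120.95 − 1)/661) = 102.37.
Round up → n = 103.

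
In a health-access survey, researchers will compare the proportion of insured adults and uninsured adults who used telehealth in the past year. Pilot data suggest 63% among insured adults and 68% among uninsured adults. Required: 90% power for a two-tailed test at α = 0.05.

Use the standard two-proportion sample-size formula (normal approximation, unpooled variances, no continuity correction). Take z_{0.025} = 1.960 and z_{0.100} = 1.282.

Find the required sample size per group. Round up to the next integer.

n = 1895 per group

n = (z_{α/2} + z_β)² · [p₁(1−p₁) + p₂(1−p₂)] / (p₁ − p₂)²
  = (1.960 + 1.282)² · (0.63·0.37 + 0.68·0.32) / (-0.05)²
  = (3.242)² · (0.2331 + 0.2176) / 0.0025
  = 10.5106 · 0.4507 / 0.0025
  = 1894.84
Round up → n = 1895 per group.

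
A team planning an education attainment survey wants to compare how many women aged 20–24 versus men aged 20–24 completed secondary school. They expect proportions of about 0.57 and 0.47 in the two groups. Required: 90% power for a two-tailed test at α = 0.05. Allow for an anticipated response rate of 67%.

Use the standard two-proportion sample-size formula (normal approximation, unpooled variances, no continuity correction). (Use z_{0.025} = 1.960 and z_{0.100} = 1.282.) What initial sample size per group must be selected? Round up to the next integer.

n = 776 per group

n = (z_{α/2} + z_β)² · [p₁(1−p₁) + p₂(1−p₂)] / (p₁ − p₂)²
  = (1.960 + 1.282)² · (0.57·0.43 + 0.47·0.53) / (0.10)²
  = (3.242)² · (0.2451 + 0.2491) / 0.0100
  = 10.5106 · 0.4942 / 0.0100
  = 519.43
Adjust for 67% response: 519.43 / 0.67 = 775.27.
Round up → n = 776 per group.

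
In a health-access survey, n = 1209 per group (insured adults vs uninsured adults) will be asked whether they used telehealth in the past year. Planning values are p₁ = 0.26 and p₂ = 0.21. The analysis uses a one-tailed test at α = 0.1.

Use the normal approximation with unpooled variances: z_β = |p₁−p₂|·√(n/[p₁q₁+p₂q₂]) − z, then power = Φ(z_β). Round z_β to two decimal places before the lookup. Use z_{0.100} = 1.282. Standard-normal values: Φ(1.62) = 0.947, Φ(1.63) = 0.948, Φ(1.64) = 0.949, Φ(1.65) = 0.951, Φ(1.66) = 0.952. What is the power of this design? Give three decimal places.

z_β = |p₁−p₂|·√(n/[p₁q₁+p₂q₂]) − z_α
    = 0.05 · √(1209/0.3583) − 1.282
    = 0.05 · 58.0884 − 1.282
    = 2.9044 − 1.282 = 1.6224 → 1.62
Power = Φ(1.62) = 0.947.

Power ≈ 0.947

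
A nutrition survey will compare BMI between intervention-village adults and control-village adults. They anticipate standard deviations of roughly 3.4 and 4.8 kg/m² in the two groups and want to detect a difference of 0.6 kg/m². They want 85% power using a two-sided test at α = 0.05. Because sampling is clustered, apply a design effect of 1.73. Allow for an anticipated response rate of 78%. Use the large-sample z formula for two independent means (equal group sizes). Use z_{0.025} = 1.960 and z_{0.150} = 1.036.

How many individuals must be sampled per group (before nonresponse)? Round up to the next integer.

n = 1914 per group

n = (z_{α/2} + z_β)² · (σ₁² + σ₂²) / δ²
  = (1.960 + 1.036)² · (3.4² + 4.8² = 34.6) / 0.6²
  = 8.9760 · 34.6 / 0.36
  = 862.69
Design effect: 1.73 × 862.69 = 1492.46.
Adjust for 78% response: 1492.46 / 0.78 = 1913.41.
Round up → n = 1914 per group.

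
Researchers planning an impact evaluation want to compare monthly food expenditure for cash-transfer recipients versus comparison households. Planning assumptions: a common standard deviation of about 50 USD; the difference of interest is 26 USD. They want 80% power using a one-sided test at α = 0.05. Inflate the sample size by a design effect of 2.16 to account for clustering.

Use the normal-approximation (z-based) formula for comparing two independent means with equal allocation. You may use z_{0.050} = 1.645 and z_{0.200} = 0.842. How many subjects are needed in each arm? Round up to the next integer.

n = 99 per group

n = (z_α + z_β)² · (σ₁² + σ₂²) / δ²
  = (1.645 + 0.842)² · (2·50² = 5000) / 26²
  = 6.1852 · 5000 / 676
  = 45.75
Design effect: 2.16 × 45.75 = 98.82.
Round up → n = 99 per group.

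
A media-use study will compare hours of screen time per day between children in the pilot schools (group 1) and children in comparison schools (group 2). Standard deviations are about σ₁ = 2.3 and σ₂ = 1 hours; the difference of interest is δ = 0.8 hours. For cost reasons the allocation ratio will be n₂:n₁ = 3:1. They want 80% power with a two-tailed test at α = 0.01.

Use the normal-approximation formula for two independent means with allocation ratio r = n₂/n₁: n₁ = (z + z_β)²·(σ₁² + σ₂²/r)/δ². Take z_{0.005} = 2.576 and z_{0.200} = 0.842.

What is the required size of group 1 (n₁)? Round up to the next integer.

n₁ = (z_{α/2} + z_β)² · (σ₁² + σ₂²/r) / δ²
   = (2.576 + 0.842)² · (2.3² + 1²/3) / 0.8²
   = 11.6827 · (5.29 + 0.33333) / 0.64
   = 11.6827 · 5.6233 / 0.64
   = 102.65
Round up → n₁ = 103; n₂ = r·n₁ = 3 × 103 = 309.

n₁ = 103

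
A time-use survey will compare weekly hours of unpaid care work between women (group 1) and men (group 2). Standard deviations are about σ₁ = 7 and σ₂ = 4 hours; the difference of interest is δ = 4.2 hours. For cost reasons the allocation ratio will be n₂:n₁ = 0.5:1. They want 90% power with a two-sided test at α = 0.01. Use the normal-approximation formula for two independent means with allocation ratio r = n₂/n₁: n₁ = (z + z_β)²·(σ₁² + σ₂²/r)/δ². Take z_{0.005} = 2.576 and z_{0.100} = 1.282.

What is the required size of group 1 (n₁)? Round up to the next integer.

n₁ = 69

n₁ = (z_{α/2} + z_β)² · (σ₁² + σ₂²/r) / δ²
   = (2.576 + 1.282)² · (7² + 4²/0.5) / 4.2²
   = 14.8842 · (49 + 32) / 17.64
   = 14.8842 · 81 / 17.64
   = 68.35
Round up → n₁ = 69; n₂ = r·n₁ = 0.5 × 69 = 35.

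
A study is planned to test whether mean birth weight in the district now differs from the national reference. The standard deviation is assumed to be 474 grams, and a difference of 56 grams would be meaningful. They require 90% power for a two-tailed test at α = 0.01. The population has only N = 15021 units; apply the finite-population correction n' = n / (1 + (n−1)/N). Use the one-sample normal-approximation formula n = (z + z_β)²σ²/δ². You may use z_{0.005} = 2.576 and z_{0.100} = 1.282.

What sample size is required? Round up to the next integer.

n = (z_{α/2} + z_β)² · σ² / δ²
  = (2.576 + 1.282)² · 474² / 56²
  = 14.8842 · 224676 / 3136
  = 1066.36
Finite-population correction (N = 15021): 1066.36 / (1 + (1066.36 − 1)/15021) = 995.74.
Round up → n = 996.

n = 996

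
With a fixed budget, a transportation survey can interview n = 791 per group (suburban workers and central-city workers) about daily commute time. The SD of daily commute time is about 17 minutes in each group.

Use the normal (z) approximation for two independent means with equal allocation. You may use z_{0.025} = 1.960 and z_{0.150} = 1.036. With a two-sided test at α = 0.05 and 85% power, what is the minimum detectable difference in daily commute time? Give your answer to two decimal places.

δ = (z_{α/2} + z_β) · √((σ₁²+σ₂²)/n)
  = (1.960 + 1.036) · √(578/791)
  = 2.996 · √0.73072
  = 2.996 · 0.8548
  = 2.5610

Minimum detectable difference ≈ 2.56 minutes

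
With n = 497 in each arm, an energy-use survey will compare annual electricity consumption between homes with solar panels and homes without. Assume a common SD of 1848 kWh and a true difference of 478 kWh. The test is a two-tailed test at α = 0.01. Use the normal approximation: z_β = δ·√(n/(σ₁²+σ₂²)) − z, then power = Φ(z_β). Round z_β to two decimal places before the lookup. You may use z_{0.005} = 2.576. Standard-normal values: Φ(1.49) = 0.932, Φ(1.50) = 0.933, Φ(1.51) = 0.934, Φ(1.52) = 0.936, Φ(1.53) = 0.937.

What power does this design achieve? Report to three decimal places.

Power ≈ 0.933

z_β = δ·√(n/(σ₁²+σ₂²)) − z_{α/2}
    = 478 · √(497/6830208) − 2.576
    = 478 · 0.00853 − 2.576
    = 4.0775 − 2.576 = 1.5015 → 1.50
Power = Φ(1.50) = 0.933.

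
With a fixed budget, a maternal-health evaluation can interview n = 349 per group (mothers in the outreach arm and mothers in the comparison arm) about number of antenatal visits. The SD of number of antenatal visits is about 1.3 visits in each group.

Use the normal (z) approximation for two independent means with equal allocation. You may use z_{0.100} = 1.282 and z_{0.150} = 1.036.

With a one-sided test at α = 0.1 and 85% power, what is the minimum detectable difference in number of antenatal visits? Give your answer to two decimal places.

Minimum detectable difference ≈ 0.23 visits

δ = (z_α + z_β) · √((σ₁²+σ₂²)/n)
  = (1.282 + 1.036) · √(3.38/349)
  = 2.318 · √0.00968
  = 2.318 · 0.0984
  = 0.2281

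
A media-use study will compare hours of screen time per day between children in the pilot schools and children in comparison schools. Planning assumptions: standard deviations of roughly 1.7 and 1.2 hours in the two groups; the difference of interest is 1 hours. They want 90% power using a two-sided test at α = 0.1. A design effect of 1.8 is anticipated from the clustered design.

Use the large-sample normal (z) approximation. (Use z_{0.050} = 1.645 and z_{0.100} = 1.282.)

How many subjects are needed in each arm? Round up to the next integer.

n = (z_{α/2} + z_β)² · (σ₁² + σ₂²) / δ²
  = (1.645 + 1.282)² · (1.7² + 1.2² = 4.33) / 1²
  = 8.5673 · 4.33 / 1
  = 37.10
Design effect: 1.8 × 37.10 = 66.77.
Round up → n = 67 per group.

n = 67 per group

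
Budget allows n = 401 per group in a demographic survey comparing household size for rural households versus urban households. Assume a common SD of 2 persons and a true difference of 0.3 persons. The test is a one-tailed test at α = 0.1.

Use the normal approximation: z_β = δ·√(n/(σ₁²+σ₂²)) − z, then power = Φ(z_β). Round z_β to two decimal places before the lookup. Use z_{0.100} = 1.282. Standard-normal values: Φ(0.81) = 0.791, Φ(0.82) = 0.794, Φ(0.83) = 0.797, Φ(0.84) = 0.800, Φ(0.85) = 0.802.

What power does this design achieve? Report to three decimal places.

z_β = δ·√(n/(σ₁²+σ₂²)) − z_α
    = 0.3 · √(401/8) − 1.282
    = 0.3 · 7.07990 − 1.282
    = 2.1240 − 1.282 = 0.8420 → 0.84
Power = Φ(0.84) = 0.800.

Power ≈ 0.800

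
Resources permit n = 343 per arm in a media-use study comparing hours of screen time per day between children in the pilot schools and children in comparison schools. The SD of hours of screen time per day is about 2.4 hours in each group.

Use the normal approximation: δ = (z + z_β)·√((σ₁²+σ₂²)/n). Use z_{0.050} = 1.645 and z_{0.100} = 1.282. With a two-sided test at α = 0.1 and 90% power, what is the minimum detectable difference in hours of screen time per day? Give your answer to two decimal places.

Minimum detectable difference ≈ 0.54 hours

δ = (z_{α/2} + z_β) · √((σ₁²+σ₂²)/n)
  = (1.645 + 1.282) · √(11.52/343)
  = 2.927 · √0.03359
  = 2.927 · 0.1833
  = 0.5364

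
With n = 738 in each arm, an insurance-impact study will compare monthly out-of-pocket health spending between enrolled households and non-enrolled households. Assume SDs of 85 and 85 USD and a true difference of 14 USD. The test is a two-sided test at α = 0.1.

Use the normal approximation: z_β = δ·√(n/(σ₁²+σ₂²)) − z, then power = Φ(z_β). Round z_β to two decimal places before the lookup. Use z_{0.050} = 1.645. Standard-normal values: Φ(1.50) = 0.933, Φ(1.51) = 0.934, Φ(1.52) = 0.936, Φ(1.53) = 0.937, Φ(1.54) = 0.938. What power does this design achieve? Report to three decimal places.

z_β = δ·√(n/(σ₁²+σ₂²)) − z_{α/2}
    = 14 · √(738/14450) − 1.645
    = 14 · 0.22599 − 1.645
    = 3.1639 − 1.645 = 1.5189 → 1.52
Power = Φ(1.52) = 0.936.

Power ≈ 0.936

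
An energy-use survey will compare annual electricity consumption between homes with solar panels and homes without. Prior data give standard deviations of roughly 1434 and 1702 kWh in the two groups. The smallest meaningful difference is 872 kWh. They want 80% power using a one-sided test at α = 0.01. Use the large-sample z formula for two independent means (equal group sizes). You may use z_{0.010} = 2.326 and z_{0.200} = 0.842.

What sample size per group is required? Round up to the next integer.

n = 66 per group

n = (z_α + z_β)² · (σ₁² + σ₂²) / δ²
  = (2.326 + 0.842)² · (1434² + 1702² = 4953160) / 872²
  = 10.0362 · 4953160 / 760384
  = 65.38
Round up → n = 66 per group.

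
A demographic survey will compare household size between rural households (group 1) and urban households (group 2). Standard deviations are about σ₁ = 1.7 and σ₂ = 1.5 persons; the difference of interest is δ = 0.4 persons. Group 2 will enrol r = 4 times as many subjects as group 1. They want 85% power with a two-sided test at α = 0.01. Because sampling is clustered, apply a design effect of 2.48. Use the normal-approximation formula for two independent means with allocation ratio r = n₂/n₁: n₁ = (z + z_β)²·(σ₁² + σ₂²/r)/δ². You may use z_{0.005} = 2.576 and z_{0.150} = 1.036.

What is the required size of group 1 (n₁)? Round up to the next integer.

n₁ = 699

n₁ = (z_{α/2} + z_β)² · (σ₁² + σ₂²/r) / δ²
   = (2.576 + 1.036)² · (1.7² + 1.5²/4) / 0.4²
   = 13.0465 · (2.89 + 0.5625) / 0.16
   = 13.0465 · 3.4525 / 0.16
   = 281.52
Design effect: 2.48 × 281.52 = 698.17.
Round up → n₁ = 699; n₂ = r·n₁ = 4 × 699 = 2796.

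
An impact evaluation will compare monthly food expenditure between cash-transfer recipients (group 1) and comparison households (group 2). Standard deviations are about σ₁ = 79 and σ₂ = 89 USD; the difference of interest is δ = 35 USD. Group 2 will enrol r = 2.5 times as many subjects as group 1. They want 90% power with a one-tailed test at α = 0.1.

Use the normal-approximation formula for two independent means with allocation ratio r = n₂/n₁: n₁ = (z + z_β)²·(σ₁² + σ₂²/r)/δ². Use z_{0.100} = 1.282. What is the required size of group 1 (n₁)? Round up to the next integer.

n₁ = (z_α + z_β)² · (σ₁² + σ₂²/r) / δ²
   = (1.282 + 1.282)² · (79² + 89²/2.5) / 35²
   = 6.5741 · (6241 + 3168.4) / 1225
   = 6.5741 · 9409.4 / 1225
   = 50.50
Round up → n₁ = 51; n₂ = r·n₁ = 2.5 × 51 = 128.

n₁ = 51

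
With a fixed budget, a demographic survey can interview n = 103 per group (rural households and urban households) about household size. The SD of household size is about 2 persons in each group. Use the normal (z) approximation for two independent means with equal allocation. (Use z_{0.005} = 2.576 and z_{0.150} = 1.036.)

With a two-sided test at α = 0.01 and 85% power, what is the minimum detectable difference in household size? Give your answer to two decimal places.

δ = (z_{α/2} + z_β) · √((σ₁²+σ₂²)/n)
  = (2.576 + 1.036) · √(8/103)
  = 3.612 · √0.07767
  = 3.612 · 0.2787
  = 1.0066

Minimum detectable difference ≈ 1.01 persons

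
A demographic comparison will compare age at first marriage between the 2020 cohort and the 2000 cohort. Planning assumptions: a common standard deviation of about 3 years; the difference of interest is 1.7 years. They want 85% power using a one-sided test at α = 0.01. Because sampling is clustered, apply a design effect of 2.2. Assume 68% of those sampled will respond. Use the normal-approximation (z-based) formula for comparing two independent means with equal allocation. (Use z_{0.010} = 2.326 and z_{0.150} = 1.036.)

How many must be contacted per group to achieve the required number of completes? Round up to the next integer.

n = 228 per group

n = (z_α + z_β)² · (σ₁² + σ₂²) / δ²
  = (2.326 + 1.036)² · (2·3² = 18) / 1.7²
  = 11.3030 · 18 / 2.89
  = 70.40
Design effect: 2.2 × 70.40 = 154.88.
Adjust for 68% response: 154.88 / 0.68 = 227.76.
Round up → n = 228 per group.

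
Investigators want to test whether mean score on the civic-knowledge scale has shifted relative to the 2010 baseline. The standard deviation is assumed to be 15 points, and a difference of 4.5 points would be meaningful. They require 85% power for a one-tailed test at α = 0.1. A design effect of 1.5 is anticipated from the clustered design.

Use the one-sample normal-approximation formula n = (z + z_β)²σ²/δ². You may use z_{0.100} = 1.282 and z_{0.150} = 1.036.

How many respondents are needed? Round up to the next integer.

n = (z_α + z_β)² · σ² / δ²
  = (1.282 + 1.036)² · 15² / 4.5²
  = 5.3731 · 225 / 20.25
  = 59.70
Design effect: 1.5 × 59.70 = 89.55.
Round up → n = 90.

n = 90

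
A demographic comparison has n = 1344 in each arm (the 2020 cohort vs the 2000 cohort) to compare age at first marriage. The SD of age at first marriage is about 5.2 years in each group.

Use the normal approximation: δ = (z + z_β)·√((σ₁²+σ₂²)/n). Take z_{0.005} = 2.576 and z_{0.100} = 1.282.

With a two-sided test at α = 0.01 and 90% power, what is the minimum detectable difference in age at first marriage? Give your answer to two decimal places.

δ = (z_{α/2} + z_β) · √((σ₁²+σ₂²)/n)
  = (2.576 + 1.282) · √(54.08/1344)
  = 3.858 · √0.04024
  = 3.858 · 0.2006
  = 0.7739

Minimum detectable difference ≈ 0.77 years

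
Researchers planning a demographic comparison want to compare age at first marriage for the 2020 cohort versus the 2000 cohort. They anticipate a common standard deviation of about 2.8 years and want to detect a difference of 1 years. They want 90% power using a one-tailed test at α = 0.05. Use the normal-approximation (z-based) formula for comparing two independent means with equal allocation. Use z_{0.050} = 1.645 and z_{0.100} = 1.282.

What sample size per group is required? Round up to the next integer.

n = 135 per group

n = (z_α + z_β)² · (σ₁² + σ₂²) / δ²
  = (1.645 + 1.282)² · (2·2.8² = 15.68) / 1²
  = 8.5673 · 15.68 / 1
  = 134.34
Round up → n = 135 per group.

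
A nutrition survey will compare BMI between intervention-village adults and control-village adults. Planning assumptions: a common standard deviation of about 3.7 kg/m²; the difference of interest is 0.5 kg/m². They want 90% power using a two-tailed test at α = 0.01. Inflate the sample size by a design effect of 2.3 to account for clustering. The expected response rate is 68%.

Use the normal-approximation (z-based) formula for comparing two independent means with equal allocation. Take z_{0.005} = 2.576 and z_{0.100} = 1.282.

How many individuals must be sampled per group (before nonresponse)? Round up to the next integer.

n = (z_{α/2} + z_β)² · (σ₁² + σ₂²) / δ²
  = (2.576 + 1.282)² · (2·3.7² = 27.38) / 0.5²
  = 14.8842 · 27.38 / 0.25
  = 1630.11
Design effect: 2.3 × 1630.11 = 3749.26.
Adjust for 68% response: 3749.26 / 0.68 = 5513.62.
Round up → n = 5514 per group.

n = 5514 per group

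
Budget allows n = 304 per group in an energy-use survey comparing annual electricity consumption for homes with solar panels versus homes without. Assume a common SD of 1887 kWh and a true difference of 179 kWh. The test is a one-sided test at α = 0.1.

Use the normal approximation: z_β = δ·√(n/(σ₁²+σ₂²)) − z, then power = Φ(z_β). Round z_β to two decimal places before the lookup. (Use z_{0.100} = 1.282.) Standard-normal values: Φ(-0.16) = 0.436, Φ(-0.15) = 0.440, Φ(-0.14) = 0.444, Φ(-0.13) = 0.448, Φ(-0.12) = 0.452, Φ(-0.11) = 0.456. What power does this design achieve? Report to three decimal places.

Power ≈ 0.456

z_β = δ·√(n/(σ₁²+σ₂²)) − z_α
    = 179 · √(304/7121538) − 1.282
    = 179 · 0.00653 − 1.282
    = 1.1695 − 1.282 = -0.1125 → -0.11
Power = Φ(-0.11) = 0.456.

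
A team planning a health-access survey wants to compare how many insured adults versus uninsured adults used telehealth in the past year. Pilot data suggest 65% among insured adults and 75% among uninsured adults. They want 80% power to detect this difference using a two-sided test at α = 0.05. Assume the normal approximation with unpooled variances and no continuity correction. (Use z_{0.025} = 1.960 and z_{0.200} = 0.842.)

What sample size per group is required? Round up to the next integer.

n = (z_{α/2} + z_β)² · [p₁(1−p₁) + p₂(1−p₂)] / (p₁ − p₂)²
  = (1.960 + 0.842)² · (0.65·0.35 + 0.75·0.25) / (-0.10)²
  = (2.802)² · (0.2275 + 0.1875) / 0.0100
  = 7.8512 · 0.4150 / 0.0100
  = 325.82
Round up → n = 326 per group.

n = 326 per group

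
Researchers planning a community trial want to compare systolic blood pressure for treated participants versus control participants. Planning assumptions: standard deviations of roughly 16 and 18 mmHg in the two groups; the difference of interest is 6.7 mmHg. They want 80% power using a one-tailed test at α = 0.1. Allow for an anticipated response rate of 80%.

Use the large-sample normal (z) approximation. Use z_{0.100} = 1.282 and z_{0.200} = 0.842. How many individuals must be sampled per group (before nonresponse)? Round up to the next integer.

n = 73 per group

n = (z_α + z_β)² · (σ₁² + σ₂²) / δ²
  = (1.282 + 0.842)² · (16² + 18² = 580) / 6.7²
  = 4.5114 · 580 / 44.89
  = 58.29
Adjust for 80% response: 58.29 / 0.80 = 72.86.
Round up → n = 73 per group.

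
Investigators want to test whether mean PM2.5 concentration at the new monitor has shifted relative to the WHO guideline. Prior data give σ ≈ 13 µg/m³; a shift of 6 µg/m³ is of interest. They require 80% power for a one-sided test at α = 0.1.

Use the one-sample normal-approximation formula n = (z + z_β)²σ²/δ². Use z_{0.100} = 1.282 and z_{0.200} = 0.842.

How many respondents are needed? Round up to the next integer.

n = (z_α + z_β)² · σ² / δ²
  = (1.282 + 0.842)² · 13² / 6²
  = 4.5114 · 169 / 36
  = 21.18
Round up → n = 22.

n = 22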